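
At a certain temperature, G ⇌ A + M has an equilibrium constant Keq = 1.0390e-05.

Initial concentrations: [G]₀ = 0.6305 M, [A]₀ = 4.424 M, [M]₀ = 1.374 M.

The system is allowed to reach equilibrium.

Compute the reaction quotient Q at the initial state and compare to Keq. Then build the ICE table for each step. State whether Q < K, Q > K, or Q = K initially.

Q₀ = 9.641; Q > K (proceeds reverse)

Q₀ = 9.641 vs Keq = 1.0390e-05 ⇒ Q>K, reverse
Step 1:
                    G           A           M
  I            0.6305       4.424       1.374
  C             1.374      -1.374      -1.374
  E             2.004        3.05  6.8284e-06
  solve Keq expr → x = -1.374; check Q = 1.0390e-05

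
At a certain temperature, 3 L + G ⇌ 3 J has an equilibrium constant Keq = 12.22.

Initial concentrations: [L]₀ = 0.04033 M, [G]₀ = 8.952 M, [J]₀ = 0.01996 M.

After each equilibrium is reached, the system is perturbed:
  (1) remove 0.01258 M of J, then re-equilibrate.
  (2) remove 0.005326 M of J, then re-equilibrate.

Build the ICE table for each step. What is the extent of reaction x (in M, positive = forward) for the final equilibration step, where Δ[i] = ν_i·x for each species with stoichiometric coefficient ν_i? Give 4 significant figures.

Q₀ = 0.01354 vs Keq = 12.22 ⇒ Q<K, forward
Step 1:
                   L          G          J
  Initial    0.04033      8.952    0.01996
  Change     -0.0299  -0.009967     0.0299
  Equil      0.01043      8.942    0.04986
  solve Keq expr → x = 0.009967; check Q = 12.22
Then remove 0.01258 M of J.
Step 2:
                   L          G          J
  Initial    0.01043      8.942    0.03728
  Change   -0.002176 -7.2533e-04   0.002176
  Equil     0.008253      8.941    0.03946
  solve Keq expr → x = 7.2533e-04; check Q = 12.22
Then remove 0.005326 M of J.
Step 3:
                   L          G          J
  Initial   0.008253      8.941    0.03413
  Change  -9.2127e-04 -3.0709e-04 9.2127e-04
  Equil     0.007332      8.941    0.03505
  solve Keq expr → x = 3.0709e-04; check Q = 12.22

x = 3.0709e-04 M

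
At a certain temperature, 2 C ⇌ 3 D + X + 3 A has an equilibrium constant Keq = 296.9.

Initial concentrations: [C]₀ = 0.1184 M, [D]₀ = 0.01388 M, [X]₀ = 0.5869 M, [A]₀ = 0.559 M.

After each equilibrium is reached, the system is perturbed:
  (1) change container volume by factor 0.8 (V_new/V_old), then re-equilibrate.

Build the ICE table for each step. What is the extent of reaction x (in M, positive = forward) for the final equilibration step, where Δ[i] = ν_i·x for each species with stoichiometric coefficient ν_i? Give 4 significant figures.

x = -0.001046 M

Q₀ = 1.9555e-05 vs Keq = 296.9 ⇒ Q<K, forward
Step 1:
                  C         D         X         A
  init       0.1184   0.01388    0.5869     0.559
  Δ          -0.116     0.174   0.05801     0.174
  eq       0.002383    0.1879    0.6449     0.733
  solve Keq expr → x = 0.05801; check Q = 296.9
Then change container volume by factor 0.8 (V_new/V_old).
Step 2:
                  C         D         X         A
  init     0.002978    0.2349    0.8061    0.9163
  Δ        0.002091 -0.003137 -0.001046 -0.003137
  eq       0.005069    0.2317    0.8051    0.9131
  solve Keq expr → x = -0.001046; check Q = 296.9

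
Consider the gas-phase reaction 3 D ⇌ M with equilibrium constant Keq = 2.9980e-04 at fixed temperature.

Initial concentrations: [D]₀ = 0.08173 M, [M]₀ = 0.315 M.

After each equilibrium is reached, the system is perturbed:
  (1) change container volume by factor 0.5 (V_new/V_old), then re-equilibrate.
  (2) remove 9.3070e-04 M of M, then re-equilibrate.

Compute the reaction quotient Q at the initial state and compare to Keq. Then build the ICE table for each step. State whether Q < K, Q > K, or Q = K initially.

Q₀ = 577; Q > K (proceeds reverse)

Q₀ = 577 vs Keq = 2.9980e-04 ⇒ Q>K, reverse
Step 1:
                   D          M
  I          0.08173      0.315
  C            0.944    -0.3147
  E            1.026 3.2357e-04
  solve Keq expr → x = -0.3147; check Q = 2.9980e-04
Then change container volume by factor 0.5 (V_new/V_old).
Step 2:
                   D          M
  I            2.052 6.4714e-04
  C        -0.005759    0.00192
  E            2.046   0.002567
  solve Keq expr → x = 0.00192; check Q = 2.9980e-04
Then remove 9.3070e-04 M of M.
Step 3:
                   D          M
  I            2.046   0.001636
  C        -0.002761 9.2032e-04
  E            2.043   0.002556
  solve Keq expr → x = 9.2032e-04; check Q = 2.9980e-04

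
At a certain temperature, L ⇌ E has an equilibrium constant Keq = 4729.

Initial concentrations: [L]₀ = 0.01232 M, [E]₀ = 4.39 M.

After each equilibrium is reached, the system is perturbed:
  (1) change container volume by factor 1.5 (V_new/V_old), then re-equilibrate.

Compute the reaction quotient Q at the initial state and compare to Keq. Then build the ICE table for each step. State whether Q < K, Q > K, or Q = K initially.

Q₀ = 356.3 vs Keq = 4729 ⇒ Q<K, forward
Step 1:
                  L         E
  init      0.01232      4.39
  Δ        -0.01139   0.01139
  eq      9.3072e-04     4.401
  solve Keq expr → x = 0.01139; check Q = 4729
Then change container volume by factor 1.5 (V_new/V_old).
Step 2:
                  L         E
  init    6.2048e-04     2.934
  Δ               0         0
  eq      6.2048e-04     2.934
  solve Keq expr → x = 0; check Q = 4729

Q₀ = 356.3; Q < K (proceeds forward)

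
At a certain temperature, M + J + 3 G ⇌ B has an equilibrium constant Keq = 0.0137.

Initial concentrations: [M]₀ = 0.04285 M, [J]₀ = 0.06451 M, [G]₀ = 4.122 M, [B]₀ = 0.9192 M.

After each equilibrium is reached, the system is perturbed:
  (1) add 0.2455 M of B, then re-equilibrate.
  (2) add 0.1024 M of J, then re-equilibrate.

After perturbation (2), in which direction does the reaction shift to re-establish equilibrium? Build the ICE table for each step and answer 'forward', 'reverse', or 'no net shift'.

Direction: forward

Q₀ = 4.748 vs Keq = 0.0137 ⇒ Q>K, reverse
Step 1:
                   M          J          G          B
  Initial    0.04285    0.06451      4.122     0.9192
  Change      0.4253     0.4253      1.276    -0.4253
  Equil       0.4681     0.4898      5.398     0.4939
  solve Keq expr → x = -0.4253; check Q = 0.0137
Then add 0.2455 M of B.
Step 2:
                   M          J          G          B
  Initial     0.4681     0.4898      5.398     0.7394
  Change     0.05769    0.05769     0.1731   -0.05769
  Equil       0.5258     0.5474      5.571     0.6818
  solve Keq expr → x = -0.05769; check Q = 0.0137
Then add 0.1024 M of J.
Step 3:
                   M          J          G          B
  Initial     0.5258     0.6498      5.571     0.6818
  Change    -0.02603   -0.02603   -0.07809    0.02603
  Equil       0.4998     0.6238      5.493     0.7078
  solve Keq expr → x = 0.02603; check Q = 0.0137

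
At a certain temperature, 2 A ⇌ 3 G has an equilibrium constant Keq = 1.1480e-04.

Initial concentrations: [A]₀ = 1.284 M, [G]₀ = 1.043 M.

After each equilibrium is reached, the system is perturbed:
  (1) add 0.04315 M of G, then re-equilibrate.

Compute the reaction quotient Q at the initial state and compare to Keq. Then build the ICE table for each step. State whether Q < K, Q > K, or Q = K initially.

Q₀ = 0.6882; Q > K (proceeds reverse)

Q₀ = 0.6882 vs Keq = 1.1480e-04 ⇒ Q>K, reverse
Step 1:
                  A         G
  Initial     1.284     1.043
  Change     0.6451   -0.9677
  Equil       1.929   0.07532
  solve Keq expr → x = -0.3226; check Q = 1.1480e-04
Then add 0.04315 M of G.
Step 2:
                  A         G
  Initial     1.929    0.1185
  Change    0.02828  -0.04242
  Equil       1.957   0.07605
  solve Keq expr → x = -0.01414; check Q = 1.1480e-04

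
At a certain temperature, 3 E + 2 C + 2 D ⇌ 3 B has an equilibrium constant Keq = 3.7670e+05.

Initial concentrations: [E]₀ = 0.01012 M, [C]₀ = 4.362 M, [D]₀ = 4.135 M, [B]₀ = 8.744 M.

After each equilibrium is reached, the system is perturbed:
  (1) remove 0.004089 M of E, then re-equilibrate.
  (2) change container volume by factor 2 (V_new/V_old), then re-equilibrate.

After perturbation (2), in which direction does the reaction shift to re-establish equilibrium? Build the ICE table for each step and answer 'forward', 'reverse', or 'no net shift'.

Direction: reverse

Q₀ = 1.9827e+06 vs Keq = 3.7670e+05 ⇒ Q>K, reverse
Step 1:
                  E         C         D         B
  Initial   0.01012     4.362     4.135     8.744
  Change   0.007441  0.004961  0.004961 -0.007441
  Equil     0.01756     4.367      4.14     8.737
  solve Keq expr → x = -0.00248; check Q = 3.7670e+05
Then remove 0.004089 M of E.
Step 2:
                  E         C         D         B
  Initial   0.01347     4.367      4.14     8.737
  Change   0.004066  0.002711  0.002711 -0.004066
  Equil     0.01754      4.37     4.143     8.732
  solve Keq expr → x = -0.001355; check Q = 3.7670e+05
Then change container volume by factor 2 (V_new/V_old).
Step 3:
                  E         C         D         B
  Initial  0.008769     2.185     2.071     4.366
  Change    0.01314  0.008761  0.008761  -0.01314
  Equil     0.02191     2.194      2.08     4.353
  solve Keq expr → x = -0.00438; check Q = 3.7670e+05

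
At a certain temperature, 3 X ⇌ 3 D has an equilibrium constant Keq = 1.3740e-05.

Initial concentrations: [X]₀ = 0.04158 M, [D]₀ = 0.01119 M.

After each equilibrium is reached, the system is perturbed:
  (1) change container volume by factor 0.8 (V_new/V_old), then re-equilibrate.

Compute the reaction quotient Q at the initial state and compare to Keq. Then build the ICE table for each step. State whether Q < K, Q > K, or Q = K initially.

Q₀ = 0.01949; Q > K (proceeds reverse)

Q₀ = 0.01949 vs Keq = 1.3740e-05 ⇒ Q>K, reverse
Step 1:
                    X           D
  init        0.04158     0.01119
  Δ          0.009956   -0.009956
  eq          0.05154    0.001234
  solve Keq expr → x = -0.003319; check Q = 1.3740e-05
Then change container volume by factor 0.8 (V_new/V_old).
Step 2:
                    X           D
  init        0.06442    0.001543
  Δ                 0           0
  eq          0.06442    0.001543
  solve Keq expr → x = 0; check Q = 1.3740e-05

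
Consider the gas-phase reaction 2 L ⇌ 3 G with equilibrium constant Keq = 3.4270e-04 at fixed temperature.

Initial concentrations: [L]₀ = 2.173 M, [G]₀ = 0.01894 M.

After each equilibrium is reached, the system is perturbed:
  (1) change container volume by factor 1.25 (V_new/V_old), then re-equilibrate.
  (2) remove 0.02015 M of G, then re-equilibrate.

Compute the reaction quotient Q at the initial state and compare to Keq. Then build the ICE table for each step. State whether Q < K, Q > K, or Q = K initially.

Q₀ = 1.4389e-06 vs Keq = 3.4270e-04 ⇒ Q<K, forward
Step 1:
                   L          G
  Initial      2.173    0.01894
  Change     -0.0641    0.09614
  Equil        2.109     0.1151
  solve Keq expr → x = 0.03205; check Q = 3.4270e-04
Then change container volume by factor 1.25 (V_new/V_old).
Step 2:
                   L          G
  Initial      1.687    0.09207
  Change   -0.004619   0.006928
  Equil        1.683    0.09899
  solve Keq expr → x = 0.002309; check Q = 3.4270e-04
Then remove 0.02015 M of G.
Step 3:
                   L          G
  Initial      1.683    0.07884
  Change    -0.01309    0.01964
  Equil        1.669    0.09848
  solve Keq expr → x = 0.006545; check Q = 3.4270e-04

Q₀ = 1.4389e-06; Q < K (proceeds forward)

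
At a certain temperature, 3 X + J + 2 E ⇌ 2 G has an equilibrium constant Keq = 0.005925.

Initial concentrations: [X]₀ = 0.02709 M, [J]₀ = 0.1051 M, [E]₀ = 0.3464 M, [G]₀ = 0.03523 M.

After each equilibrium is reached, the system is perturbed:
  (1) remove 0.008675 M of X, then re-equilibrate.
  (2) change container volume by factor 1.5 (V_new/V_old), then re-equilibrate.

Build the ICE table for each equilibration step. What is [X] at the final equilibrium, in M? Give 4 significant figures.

[X]_eq = 0.04742 M

Q₀ = 4950 vs Keq = 0.005925 ⇒ Q>K, reverse
Step 1:
                   X          J          E          G
  I          0.02709     0.1051     0.3464    0.03523
  C           0.0525     0.0175      0.035     -0.035
  E          0.07959     0.1226     0.3814 2.3081e-04
  solve Keq expr → x = -0.0175; check Q = 0.005925
Then remove 0.008675 M of X.
Step 2:
                   X          J          E          G
  I          0.07091     0.1226     0.3814 2.3081e-04
  C       5.4646e-05 1.8215e-05 3.6431e-05 -3.6431e-05
  E          0.07097     0.1226     0.3814 1.9437e-04
  solve Keq expr → x = -1.8215e-05; check Q = 0.005925
Then change container volume by factor 1.5 (V_new/V_old).
Step 3:
                   X          J          E          G
  I          0.04731    0.08175     0.2543 1.2958e-04
  C       1.0765e-04 3.5883e-05 7.1765e-05 -7.1765e-05
  E          0.04742    0.08178     0.2544 5.7818e-05
  solve Keq expr → x = -3.5883e-05; check Q = 0.005925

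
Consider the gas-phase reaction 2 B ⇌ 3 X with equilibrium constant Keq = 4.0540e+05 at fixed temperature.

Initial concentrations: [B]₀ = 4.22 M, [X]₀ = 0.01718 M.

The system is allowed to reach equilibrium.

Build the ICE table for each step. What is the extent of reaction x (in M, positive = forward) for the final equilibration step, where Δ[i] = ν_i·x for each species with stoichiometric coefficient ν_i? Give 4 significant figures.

Q₀ = 2.8474e-07 vs Keq = 4.0540e+05 ⇒ Q<K, forward
Step 1:
                   B          X
  I             4.22    0.01718
  C           -4.195      6.293
  E          0.02489       6.31
  solve Keq expr → x = 2.098; check Q = 4.0540e+05

x = 2.098 M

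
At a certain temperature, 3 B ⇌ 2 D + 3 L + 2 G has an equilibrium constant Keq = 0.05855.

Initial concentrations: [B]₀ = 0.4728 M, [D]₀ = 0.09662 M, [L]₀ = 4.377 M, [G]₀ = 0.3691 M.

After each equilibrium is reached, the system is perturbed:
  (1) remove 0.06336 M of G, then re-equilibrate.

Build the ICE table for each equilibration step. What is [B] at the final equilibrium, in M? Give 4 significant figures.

[B]_eq = 0.5518 M

Q₀ = 1.009 vs Keq = 0.05855 ⇒ Q>K, reverse
Step 1:
                  B         D         L         G
  I          0.4728   0.09662     4.377    0.3691
  C         0.08928  -0.05952  -0.08928  -0.05952
  E          0.5621    0.0371     4.288    0.3096
  solve Keq expr → x = -0.02976; check Q = 0.05855
Then remove 0.06336 M of G.
Step 2:
                  B         D         L         G
  I          0.5621    0.0371     4.288    0.2462
  C        -0.01032  0.006877   0.01032  0.006877
  E          0.5518   0.04398     4.298    0.2531
  solve Keq expr → x = 0.003438; check Q = 0.05855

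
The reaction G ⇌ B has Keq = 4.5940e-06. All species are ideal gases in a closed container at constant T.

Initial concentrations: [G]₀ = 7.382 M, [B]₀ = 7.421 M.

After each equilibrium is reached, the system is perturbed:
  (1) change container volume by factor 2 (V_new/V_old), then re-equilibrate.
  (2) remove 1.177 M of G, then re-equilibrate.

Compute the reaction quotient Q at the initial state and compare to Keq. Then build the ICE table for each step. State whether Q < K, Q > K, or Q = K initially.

Q₀ = 1.005 vs Keq = 4.5940e-06 ⇒ Q>K, reverse
Step 1:
                   G          B
  I            7.382      7.421
  C            7.421     -7.421
  E             14.8 6.8005e-05
  solve Keq expr → x = -7.421; check Q = 4.5940e-06
Then change container volume by factor 2 (V_new/V_old).
Step 2:
                   G          B
  I            7.401 3.4002e-05
  C                0          0
  E            7.401 3.4002e-05
  solve Keq expr → x = 0; check Q = 4.5940e-06
Then remove 1.177 M of G.
Step 3:
                   G          B
  I            6.224 3.4002e-05
  C       5.4071e-06 -5.4071e-06
  E            6.224 2.8595e-05
  solve Keq expr → x = -5.4071e-06; check Q = 4.5940e-06

Q₀ = 1.005; Q > K (proceeds reverse)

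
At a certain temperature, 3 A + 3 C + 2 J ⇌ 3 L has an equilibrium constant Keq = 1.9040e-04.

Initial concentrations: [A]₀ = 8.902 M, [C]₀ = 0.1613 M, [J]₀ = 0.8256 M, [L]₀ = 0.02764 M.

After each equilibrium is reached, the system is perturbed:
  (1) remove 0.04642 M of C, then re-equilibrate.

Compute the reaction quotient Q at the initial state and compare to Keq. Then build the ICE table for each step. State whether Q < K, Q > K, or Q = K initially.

Q₀ = 1.0464e-05; Q < K (proceeds forward)

Q₀ = 1.0464e-05 vs Keq = 1.9040e-04 ⇒ Q<K, forward
Step 1:
                    A           C           J           L
  I             8.902      0.1613      0.8256     0.02764
  C          -0.03026    -0.03026    -0.02017     0.03026
  E             8.872       0.131      0.8054      0.0579
  solve Keq expr → x = 0.01009; check Q = 1.9040e-04
Then remove 0.04642 M of C.
Step 2:
                    A           C           J           L
  I             8.872     0.08462      0.8054      0.0579
  C           0.01394     0.01394    0.009297    -0.01394
  E             8.886     0.09857      0.8147     0.04395
  solve Keq expr → x = -0.004648; check Q = 1.9040e-04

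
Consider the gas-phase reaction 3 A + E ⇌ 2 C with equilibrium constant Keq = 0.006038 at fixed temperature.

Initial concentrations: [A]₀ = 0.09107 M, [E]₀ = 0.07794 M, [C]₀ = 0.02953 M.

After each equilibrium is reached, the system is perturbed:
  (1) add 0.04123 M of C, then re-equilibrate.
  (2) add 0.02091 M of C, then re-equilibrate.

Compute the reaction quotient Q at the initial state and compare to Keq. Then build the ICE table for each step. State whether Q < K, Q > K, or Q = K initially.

Q₀ = 14.81; Q > K (proceeds reverse)

Q₀ = 14.81 vs Keq = 0.006038 ⇒ Q>K, reverse
Step 1:
                  A         E         C
  init      0.09107   0.07794   0.02953
  Δ         0.04257   0.01419  -0.02838
  eq         0.1336   0.09213  0.001152
  solve Keq expr → x = -0.01419; check Q = 0.006038
Then add 0.04123 M of C.
Step 2:
                  A         E         C
  init       0.1336   0.09213   0.04238
  Δ         0.06024   0.02008  -0.04016
  eq         0.1939    0.1122  0.002222
  solve Keq expr → x = -0.02008; check Q = 0.006038
Then add 0.02091 M of C.
Step 3:
                  A         E         C
  init       0.1939    0.1122   0.02313
  Δ         0.03037   0.01012  -0.02025
  eq         0.2242    0.1223  0.002886
  solve Keq expr → x = -0.01012; check Q = 0.006038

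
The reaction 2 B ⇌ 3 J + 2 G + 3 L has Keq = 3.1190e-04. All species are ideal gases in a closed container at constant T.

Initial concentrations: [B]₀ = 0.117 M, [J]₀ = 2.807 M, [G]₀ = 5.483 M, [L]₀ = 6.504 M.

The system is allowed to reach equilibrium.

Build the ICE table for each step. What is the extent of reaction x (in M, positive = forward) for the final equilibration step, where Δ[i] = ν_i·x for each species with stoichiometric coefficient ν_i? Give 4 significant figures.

Q₀ = 1.3364e+07 vs Keq = 3.1190e-04 ⇒ Q>K, reverse
Step 1:
                    B           J           G           L
  Initial       0.117       2.807       5.483       6.504
  Change        1.863      -2.795      -1.863      -2.795
  Equil          1.98     0.01223        3.62       3.709
  solve Keq expr → x = -0.9316; check Q = 3.1190e-04

x = -0.9316 M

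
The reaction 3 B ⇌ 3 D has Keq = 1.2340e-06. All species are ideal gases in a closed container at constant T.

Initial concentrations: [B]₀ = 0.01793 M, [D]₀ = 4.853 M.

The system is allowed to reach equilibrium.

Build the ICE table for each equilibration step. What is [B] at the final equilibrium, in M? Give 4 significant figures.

Q₀ = 1.9829e+07 vs Keq = 1.2340e-06 ⇒ Q>K, reverse
Step 1:
                   B          D
  I          0.01793      4.853
  C            4.801     -4.801
  E            4.819    0.05169
  solve Keq expr → x = -1.6; check Q = 1.2340e-06

[B]_eq = 4.819 M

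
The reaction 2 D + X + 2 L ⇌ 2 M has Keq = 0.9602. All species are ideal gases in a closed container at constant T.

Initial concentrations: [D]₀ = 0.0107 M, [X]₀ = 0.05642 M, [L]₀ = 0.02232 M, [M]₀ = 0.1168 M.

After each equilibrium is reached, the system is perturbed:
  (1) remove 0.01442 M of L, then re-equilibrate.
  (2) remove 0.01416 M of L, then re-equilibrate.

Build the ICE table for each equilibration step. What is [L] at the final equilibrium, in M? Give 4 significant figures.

[L]_eq = 0.1062 M

Q₀ = 4.2393e+06 vs Keq = 0.9602 ⇒ Q>K, reverse
Step 1:
                    D           X           L           M
  init         0.0107     0.05642     0.02232      0.1168
  Δ            0.1114     0.05572      0.1114     -0.1114
  eq           0.1221      0.1121      0.1338    0.005361
  solve Keq expr → x = -0.05572; check Q = 0.9602
Then remove 0.01442 M of L.
Step 2:
                    D           X           L           M
  init         0.1221      0.1121      0.1193    0.005361
  Δ        5.3014e-04  2.6507e-04  5.3014e-04 -5.3014e-04
  eq           0.1227      0.1124      0.1199    0.004831
  solve Keq expr → x = -2.6507e-04; check Q = 0.9602
Then remove 0.01416 M of L.
Step 3:
                    D           X           L           M
  init         0.1227      0.1124      0.1057    0.004831
  Δ        5.2606e-04  2.6303e-04  5.2606e-04 -5.2606e-04
  eq           0.1232      0.1127      0.1062    0.004305
  solve Keq expr → x = -2.6303e-04; check Q = 0.9602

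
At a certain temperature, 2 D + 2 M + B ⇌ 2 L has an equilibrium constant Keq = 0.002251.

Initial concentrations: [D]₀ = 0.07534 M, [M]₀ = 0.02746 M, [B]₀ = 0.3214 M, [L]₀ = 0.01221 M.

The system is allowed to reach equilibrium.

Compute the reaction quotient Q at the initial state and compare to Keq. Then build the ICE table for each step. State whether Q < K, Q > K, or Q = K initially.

Q₀ = 108.4; Q > K (proceeds reverse)

Q₀ = 108.4 vs Keq = 0.002251 ⇒ Q>K, reverse
Step 1:
                   D          M          B          L
  Initial    0.07534    0.02746     0.3214    0.01221
  Change     0.01212    0.01212   0.006058   -0.01212
  Equil      0.08746    0.03958     0.3275 9.3970e-05
  solve Keq expr → x = -0.006058; check Q = 0.002251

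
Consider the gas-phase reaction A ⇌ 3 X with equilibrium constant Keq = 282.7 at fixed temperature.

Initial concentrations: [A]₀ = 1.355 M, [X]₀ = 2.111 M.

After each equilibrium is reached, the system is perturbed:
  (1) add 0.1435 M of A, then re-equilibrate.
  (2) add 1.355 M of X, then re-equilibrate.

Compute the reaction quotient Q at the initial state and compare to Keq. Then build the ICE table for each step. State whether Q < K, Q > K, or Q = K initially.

Q₀ = 6.943 vs Keq = 282.7 ⇒ Q<K, forward
Step 1:
                   A          X
  Initial      1.355      2.111
  Change     -0.9349      2.805
  Equil       0.4201      4.916
  solve Keq expr → x = 0.9349; check Q = 282.7
Then add 0.1435 M of A.
Step 2:
                   A          X
  Initial     0.5636      4.916
  Change    -0.07941     0.2382
  Equil       0.4842      5.154
  solve Keq expr → x = 0.07941; check Q = 282.7
Then add 1.355 M of X.
Step 3:
                   A          X
  Initial     0.4842      6.509
  Change      0.2217     -0.665
  Equil       0.7059      5.844
  solve Keq expr → x = -0.2217; check Q = 282.7

Q₀ = 6.943; Q < K (proceeds forward)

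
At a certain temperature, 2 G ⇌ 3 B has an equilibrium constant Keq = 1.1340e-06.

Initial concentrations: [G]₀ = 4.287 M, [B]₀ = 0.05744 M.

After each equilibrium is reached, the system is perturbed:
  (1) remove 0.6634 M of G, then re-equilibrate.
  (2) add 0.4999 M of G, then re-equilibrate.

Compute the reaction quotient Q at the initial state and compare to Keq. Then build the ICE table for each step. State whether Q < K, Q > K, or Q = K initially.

Q₀ = 1.0312e-05; Q > K (proceeds reverse)

Q₀ = 1.0312e-05 vs Keq = 1.1340e-06 ⇒ Q>K, reverse
Step 1:
                   G          B
  I            4.287    0.05744
  C          0.01989   -0.02984
  E            4.307     0.0276
  solve Keq expr → x = -0.009945; check Q = 1.1340e-06
Then remove 0.6634 M of G.
Step 2:
                   G          B
  I            3.643     0.0276
  C         0.001936  -0.002904
  E            3.645     0.0247
  solve Keq expr → x = -9.6805e-04; check Q = 1.1340e-06
Then add 0.4999 M of G.
Step 3:
                   G          B
  I            4.145     0.0247
  C        -0.001469   0.002203
  E            4.144     0.0269
  solve Keq expr → x = 7.3436e-04; check Q = 1.1340e-06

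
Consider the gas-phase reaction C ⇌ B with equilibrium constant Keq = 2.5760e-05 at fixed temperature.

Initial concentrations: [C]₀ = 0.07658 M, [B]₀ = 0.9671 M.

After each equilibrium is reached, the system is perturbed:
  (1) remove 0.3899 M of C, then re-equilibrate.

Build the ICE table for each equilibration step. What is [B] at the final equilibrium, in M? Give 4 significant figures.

[B]_eq = 1.6841e-05 M

Q₀ = 12.63 vs Keq = 2.5760e-05 ⇒ Q>K, reverse
Step 1:
                  C         B
  Initial   0.07658    0.9671
  Change     0.9671   -0.9671
  Equil       1.044 2.6885e-05
  solve Keq expr → x = -0.9671; check Q = 2.5760e-05
Then remove 0.3899 M of C.
Step 2:
                  C         B
  Initial    0.6538 2.6885e-05
  Change  1.0044e-05 -1.0044e-05
  Equil      0.6538 1.6841e-05
  solve Keq expr → x = -1.0044e-05; check Q = 2.5760e-05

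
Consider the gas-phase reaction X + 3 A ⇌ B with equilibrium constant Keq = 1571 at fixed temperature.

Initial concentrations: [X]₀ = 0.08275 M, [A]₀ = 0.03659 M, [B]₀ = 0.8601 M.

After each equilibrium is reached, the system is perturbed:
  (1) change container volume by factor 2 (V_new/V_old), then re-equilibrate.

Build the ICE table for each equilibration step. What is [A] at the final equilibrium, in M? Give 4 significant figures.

Q₀ = 2.1217e+05 vs Keq = 1571 ⇒ Q>K, reverse
Step 1:
                    X           A           B
  Initial     0.08275     0.03659      0.8601
  Change      0.04155      0.1246    -0.04155
  Equil        0.1243      0.1612      0.8186
  solve Keq expr → x = -0.04155; check Q = 1571
Then change container volume by factor 2 (V_new/V_old).
Step 2:
                    X           A           B
  Initial     0.06215     0.08062      0.4093
  Change      0.02104     0.06313    -0.02104
  Equil       0.08319      0.1438      0.3882
  solve Keq expr → x = -0.02104; check Q = 1571

[A]_eq = 0.1438 M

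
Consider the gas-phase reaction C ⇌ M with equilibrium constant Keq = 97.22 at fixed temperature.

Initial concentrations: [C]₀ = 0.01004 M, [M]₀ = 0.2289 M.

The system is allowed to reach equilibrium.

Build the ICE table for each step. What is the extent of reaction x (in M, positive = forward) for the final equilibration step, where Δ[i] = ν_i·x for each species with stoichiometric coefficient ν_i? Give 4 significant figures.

x = 0.007607 M

Q₀ = 22.8 vs Keq = 97.22 ⇒ Q<K, forward
Step 1:
                  C         M
  I         0.01004    0.2289
  C       -0.007607  0.007607
  E        0.002433    0.2365
  solve Keq expr → x = 0.007607; check Q = 97.22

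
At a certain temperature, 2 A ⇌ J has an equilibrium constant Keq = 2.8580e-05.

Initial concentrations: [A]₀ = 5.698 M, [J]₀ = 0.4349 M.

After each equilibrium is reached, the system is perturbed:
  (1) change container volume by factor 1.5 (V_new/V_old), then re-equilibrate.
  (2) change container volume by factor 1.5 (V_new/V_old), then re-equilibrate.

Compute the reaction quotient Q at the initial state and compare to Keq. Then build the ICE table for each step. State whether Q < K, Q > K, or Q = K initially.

Q₀ = 0.0134 vs Keq = 2.8580e-05 ⇒ Q>K, reverse
Step 1:
                  A         J
  I           5.698    0.4349
  C          0.8673   -0.4337
  E           6.565  0.001232
  solve Keq expr → x = -0.4337; check Q = 2.8580e-05
Then change container volume by factor 1.5 (V_new/V_old).
Step 2:
                  A         J
  I           4.377 8.2127e-04
  C       5.4724e-04 -2.7362e-04
  E           4.377 5.4765e-04
  solve Keq expr → x = -2.7362e-04; check Q = 2.8580e-05
Then change container volume by factor 1.5 (V_new/V_old).
Step 3:
                  A         J
  I           2.918 3.6510e-04
  C       2.4332e-04 -1.2166e-04
  E           2.919 2.4344e-04
  solve Keq expr → x = -1.2166e-04; check Q = 2.8580e-05

Q₀ = 0.0134; Q > K (proceeds reverse)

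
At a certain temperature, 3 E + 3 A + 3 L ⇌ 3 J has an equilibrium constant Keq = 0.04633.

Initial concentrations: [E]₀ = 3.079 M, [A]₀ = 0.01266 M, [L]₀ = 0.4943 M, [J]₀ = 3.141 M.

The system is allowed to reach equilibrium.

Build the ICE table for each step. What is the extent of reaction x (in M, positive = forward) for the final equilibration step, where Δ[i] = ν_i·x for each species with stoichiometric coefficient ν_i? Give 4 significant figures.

x = -0.3285 M

Q₀ = 4.3321e+06 vs Keq = 0.04633 ⇒ Q>K, reverse
Step 1:
                   E          A          L          J
  init         3.079    0.01266     0.4943      3.141
  Δ           0.9854     0.9854     0.9854    -0.9854
  eq           4.064      0.998       1.48      2.156
  solve Keq expr → x = -0.3285; check Q = 0.04633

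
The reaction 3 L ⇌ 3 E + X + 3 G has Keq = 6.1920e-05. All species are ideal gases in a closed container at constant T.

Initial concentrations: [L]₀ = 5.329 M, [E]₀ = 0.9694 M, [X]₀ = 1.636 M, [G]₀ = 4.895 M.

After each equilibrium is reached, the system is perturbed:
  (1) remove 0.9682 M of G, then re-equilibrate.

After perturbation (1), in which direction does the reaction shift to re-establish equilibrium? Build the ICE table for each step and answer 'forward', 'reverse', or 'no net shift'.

Q₀ = 1.155 vs Keq = 6.1920e-05 ⇒ Q>K, reverse
Step 1:
                   L          E          X          G
  init         5.329     0.9694      1.636      4.895
  Δ            0.913     -0.913    -0.3043     -0.913
  eq           6.242    0.05637      1.332      3.982
  solve Keq expr → x = -0.3043; check Q = 6.1920e-05
Then remove 0.9682 M of G.
Step 2:
                   L          E          X          G
  init         6.242    0.05637      1.332      3.014
  Δ         -0.01737    0.01737    0.00579    0.01737
  eq           6.225    0.07374      1.337      3.031
  solve Keq expr → x = 0.00579; check Q = 6.1920e-05

Direction: forward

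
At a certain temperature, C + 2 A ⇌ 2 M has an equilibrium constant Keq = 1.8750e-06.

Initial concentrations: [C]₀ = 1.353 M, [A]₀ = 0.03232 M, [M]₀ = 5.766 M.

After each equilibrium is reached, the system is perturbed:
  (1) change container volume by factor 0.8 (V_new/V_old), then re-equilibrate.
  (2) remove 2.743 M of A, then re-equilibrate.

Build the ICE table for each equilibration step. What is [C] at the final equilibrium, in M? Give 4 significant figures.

Q₀ = 2.3524e+04 vs Keq = 1.8750e-06 ⇒ Q>K, reverse
Step 1:
                  C         A         M
  Initial     1.353   0.03232     5.766
  Change      2.875      5.75     -5.75
  Equil       4.228     5.782   0.01628
  solve Keq expr → x = -2.875; check Q = 1.8750e-06
Then change container volume by factor 0.8 (V_new/V_old).
Step 2:
                  C         A         M
  Initial     5.285     7.228   0.02035
  Change  -0.001196 -0.002392  0.002392
  Equil       5.284     7.225   0.02274
  solve Keq expr → x = 0.001196; check Q = 1.8750e-06
Then remove 2.743 M of A.
Step 3:
                  C         A         M
  Initial     5.284     4.482   0.02274
  Change     0.0043  0.008601 -0.008601
  Equil       5.288     4.491   0.01414
  solve Keq expr → x = -0.0043; check Q = 1.8750e-06

[C]_eq = 5.288 M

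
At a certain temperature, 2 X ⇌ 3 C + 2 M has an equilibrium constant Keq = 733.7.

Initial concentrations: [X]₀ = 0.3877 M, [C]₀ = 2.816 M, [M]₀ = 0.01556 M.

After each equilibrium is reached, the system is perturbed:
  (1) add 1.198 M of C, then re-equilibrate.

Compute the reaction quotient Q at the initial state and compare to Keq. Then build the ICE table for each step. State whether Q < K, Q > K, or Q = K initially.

Q₀ = 0.03597; Q < K (proceeds forward)

Q₀ = 0.03597 vs Keq = 733.7 ⇒ Q<K, forward
Step 1:
                    X           C           M
  I            0.3877       2.816     0.01556
  C           -0.3149      0.4724      0.3149
  E           0.07276       3.288      0.3305
  solve Keq expr → x = 0.1575; check Q = 733.7
Then add 1.198 M of C.
Step 2:
                    X           C           M
  I           0.07276       4.486      0.3305
  C           0.03077    -0.04616    -0.03077
  E            0.1035        4.44      0.2997
  solve Keq expr → x = -0.01539; check Q = 733.7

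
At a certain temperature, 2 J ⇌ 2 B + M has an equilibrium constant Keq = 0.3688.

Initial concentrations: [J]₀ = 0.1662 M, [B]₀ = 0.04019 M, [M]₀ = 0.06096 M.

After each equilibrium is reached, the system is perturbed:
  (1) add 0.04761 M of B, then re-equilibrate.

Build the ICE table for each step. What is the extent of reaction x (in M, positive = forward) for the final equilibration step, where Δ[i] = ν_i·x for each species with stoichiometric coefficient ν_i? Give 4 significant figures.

x = -0.007341 M

Q₀ = 0.003565 vs Keq = 0.3688 ⇒ Q<K, forward
Step 1:
                    J           B           M
  init         0.1662     0.04019     0.06096
  Δ          -0.09376     0.09376     0.04688
  eq          0.07244       0.134      0.1078
  solve Keq expr → x = 0.04688; check Q = 0.3688
Then add 0.04761 M of B.
Step 2:
                    J           B           M
  init        0.07244      0.1816      0.1078
  Δ           0.01468    -0.01468   -0.007341
  eq          0.08712      0.1669      0.1005
  solve Keq expr → x = -0.007341; check Q = 0.3688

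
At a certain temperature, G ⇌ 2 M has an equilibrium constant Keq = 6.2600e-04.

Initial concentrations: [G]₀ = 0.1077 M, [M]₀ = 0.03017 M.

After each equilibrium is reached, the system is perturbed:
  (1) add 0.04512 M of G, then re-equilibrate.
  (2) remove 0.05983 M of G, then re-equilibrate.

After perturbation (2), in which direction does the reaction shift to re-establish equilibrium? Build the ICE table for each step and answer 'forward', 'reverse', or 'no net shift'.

Direction: reverse

Q₀ = 0.008452 vs Keq = 6.2600e-04 ⇒ Q>K, reverse
Step 1:
                  G         M
  I          0.1077   0.03017
  C         0.01078  -0.02156
  E          0.1185  0.008612
  solve Keq expr → x = -0.01078; check Q = 6.2600e-04
Then add 0.04512 M of G.
Step 2:
                  G         M
  I          0.1636  0.008612
  C       -7.4243e-04  0.001485
  E          0.1629    0.0101
  solve Keq expr → x = 7.4243e-04; check Q = 6.2600e-04
Then remove 0.05983 M of G.
Step 3:
                  G         M
  I           0.103    0.0101
  C        0.001013 -0.002027
  E           0.104   0.00807
  solve Keq expr → x = -0.001013; check Q = 6.2600e-04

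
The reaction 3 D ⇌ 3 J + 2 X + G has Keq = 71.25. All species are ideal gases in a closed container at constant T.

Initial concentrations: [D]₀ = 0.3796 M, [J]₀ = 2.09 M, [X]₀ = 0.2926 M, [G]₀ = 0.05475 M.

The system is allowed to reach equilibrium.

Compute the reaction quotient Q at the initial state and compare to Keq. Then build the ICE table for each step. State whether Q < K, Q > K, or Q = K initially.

Q₀ = 0.7823; Q < K (proceeds forward)

Q₀ = 0.7823 vs Keq = 71.25 ⇒ Q<K, forward
Step 1:
                    D           J           X           G
  Initial      0.3796        2.09      0.2926     0.05475
  Change       -0.218       0.218      0.1454     0.07268
  Equil        0.1616       2.308       0.438      0.1274
  solve Keq expr → x = 0.07268; check Q = 71.25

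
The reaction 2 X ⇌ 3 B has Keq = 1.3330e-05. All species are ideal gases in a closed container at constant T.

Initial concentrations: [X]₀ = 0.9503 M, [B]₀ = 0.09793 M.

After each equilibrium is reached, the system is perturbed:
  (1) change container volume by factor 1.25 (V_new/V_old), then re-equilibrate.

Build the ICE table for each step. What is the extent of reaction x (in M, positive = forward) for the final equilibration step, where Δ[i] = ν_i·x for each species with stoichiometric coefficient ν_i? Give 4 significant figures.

x = 4.8268e-04 M

Q₀ = 0.00104 vs Keq = 1.3330e-05 ⇒ Q>K, reverse
Step 1:
                   X          B
  Initial     0.9503    0.09793
  Change     0.04948   -0.07422
  Equil       0.9998    0.02371
  solve Keq expr → x = -0.02474; check Q = 1.3330e-05
Then change container volume by factor 1.25 (V_new/V_old).
Step 2:
                   X          B
  Initial     0.7998    0.01897
  Change  -9.6536e-04   0.001448
  Equil       0.7989    0.02041
  solve Keq expr → x = 4.8268e-04; check Q = 1.3330e-05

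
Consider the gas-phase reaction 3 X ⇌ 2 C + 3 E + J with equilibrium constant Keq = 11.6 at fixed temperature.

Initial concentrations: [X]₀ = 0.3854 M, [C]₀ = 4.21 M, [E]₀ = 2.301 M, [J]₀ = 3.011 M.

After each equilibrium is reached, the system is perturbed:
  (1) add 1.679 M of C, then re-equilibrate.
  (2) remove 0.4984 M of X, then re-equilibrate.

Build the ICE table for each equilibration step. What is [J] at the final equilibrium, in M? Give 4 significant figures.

Q₀ = 1.1358e+04 vs Keq = 11.6 ⇒ Q>K, reverse
Step 1:
                    X           C           E           J
  I            0.3854        4.21       2.301       3.011
  C             1.174     -0.7828      -1.174     -0.3914
  E              1.56       3.427       1.127        2.62
  solve Keq expr → x = -0.3914; check Q = 11.6
Then add 1.679 M of C.
Step 2:
                    X           C           E           J
  I              1.56       5.106       1.127        2.62
  C            0.1566     -0.1044     -0.1566     -0.0522
  E             1.716       5.002      0.9701       2.567
  solve Keq expr → x = -0.0522; check Q = 11.6
Then remove 0.4984 M of X.
Step 3:
                    X           C           E           J
  I             1.218       5.002      0.9701       2.567
  C            0.1686     -0.1124     -0.1686    -0.05619
  E             1.386       4.889      0.8015       2.511
  solve Keq expr → x = -0.05619; check Q = 11.6

[J]_eq = 2.511 M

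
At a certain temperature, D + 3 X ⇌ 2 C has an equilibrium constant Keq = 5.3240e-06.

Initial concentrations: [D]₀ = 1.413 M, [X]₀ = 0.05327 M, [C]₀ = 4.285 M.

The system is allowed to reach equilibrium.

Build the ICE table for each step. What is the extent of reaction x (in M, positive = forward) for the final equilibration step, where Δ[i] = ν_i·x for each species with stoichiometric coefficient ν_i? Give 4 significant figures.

x = -2.108 M

Q₀ = 8.5963e+04 vs Keq = 5.3240e-06 ⇒ Q>K, reverse
Step 1:
                   D          X          C
  Initial      1.413    0.05327      4.285
  Change       2.108      6.323     -4.215
  Equil        3.521      6.376    0.06971
  solve Keq expr → x = -2.108; check Q = 5.3240e-06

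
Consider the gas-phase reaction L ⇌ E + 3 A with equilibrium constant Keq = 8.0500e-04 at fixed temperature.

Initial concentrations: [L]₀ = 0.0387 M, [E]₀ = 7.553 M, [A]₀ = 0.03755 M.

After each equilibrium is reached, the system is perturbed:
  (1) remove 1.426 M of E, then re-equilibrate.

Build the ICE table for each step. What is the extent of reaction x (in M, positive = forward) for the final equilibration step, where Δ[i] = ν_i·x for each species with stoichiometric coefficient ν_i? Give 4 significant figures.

Q₀ = 0.01033 vs Keq = 8.0500e-04 ⇒ Q>K, reverse
Step 1:
                    L           E           A
  init         0.0387       7.553     0.03755
  Δ           0.00687    -0.00687    -0.02061
  eq          0.04557       7.546     0.01694
  solve Keq expr → x = -0.00687; check Q = 8.0500e-04
Then remove 1.426 M of E.
Step 2:
                    L           E           A
  init        0.04557        6.12     0.01694
  Δ       -3.9084e-04  3.9084e-04    0.001173
  eq          0.04518       6.121     0.01811
  solve Keq expr → x = 3.9084e-04; check Q = 8.0500e-04

x = 3.9084e-04 M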